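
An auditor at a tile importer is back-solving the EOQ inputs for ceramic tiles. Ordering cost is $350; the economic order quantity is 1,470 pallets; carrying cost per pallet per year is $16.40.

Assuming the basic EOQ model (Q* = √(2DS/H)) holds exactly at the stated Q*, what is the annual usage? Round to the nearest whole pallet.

50,627 pallets per year

EOQ relation: Q² = 2DS/H, so rearrange for the unknown.
D = Q²H / (2S) = 1,470² × 16.4 / (2 × 350) = 50,626.80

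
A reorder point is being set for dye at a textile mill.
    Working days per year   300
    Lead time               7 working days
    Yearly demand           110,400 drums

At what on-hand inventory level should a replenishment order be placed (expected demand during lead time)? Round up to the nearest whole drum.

Daily demand d = 110,400 / 300 = 368.000 drums/day
Demand during lead time = 368.000 × 7 = 2,576.00
Reorder point = 2,576.00 → round up

2,576 drums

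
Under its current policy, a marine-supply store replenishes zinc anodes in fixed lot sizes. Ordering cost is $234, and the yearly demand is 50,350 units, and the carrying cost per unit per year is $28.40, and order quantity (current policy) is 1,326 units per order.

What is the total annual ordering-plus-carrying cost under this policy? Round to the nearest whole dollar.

Orders/yr = 50,350/1,326 = 37.971; ordering cost = 37.971 × $234 = $8,885.29
Average inventory = 1,326/2 = 663; holding cost = 663 × $28.4 = $18,829.20
Total = $8,885.29 + $18,829.20 = $27,714.49

$27,714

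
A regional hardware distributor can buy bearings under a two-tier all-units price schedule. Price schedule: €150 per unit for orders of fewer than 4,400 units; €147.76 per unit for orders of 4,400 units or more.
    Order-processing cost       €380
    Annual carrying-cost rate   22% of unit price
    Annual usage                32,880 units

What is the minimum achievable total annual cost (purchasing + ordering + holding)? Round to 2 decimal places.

€4,932,704.28

H₁ = 22%×€150 = €33.0000;  H₂ = 22%×€147.76 = €32.5072
EOQ₁ = √(2×32,880×380/33.0000) = 870.19  (< 4,400, feasible at tier 1)
EOQ₂ = √(2×32,880×380/32.5072) = 876.76  (< 4,400 → use Q = 4,400 at tier-2 price)
TC(tier 1 (EOQ₁), Q≈870.2) = €4,960,716.38
TC(tier 2, Q≈4,400.0) = €4,932,704.28
Minimum at tier 2: €4,932,704.28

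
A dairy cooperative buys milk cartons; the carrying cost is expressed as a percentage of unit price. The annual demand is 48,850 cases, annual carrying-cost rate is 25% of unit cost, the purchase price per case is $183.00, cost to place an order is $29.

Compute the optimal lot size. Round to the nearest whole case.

249 cases

Holding cost per case per year: H = 25% × $183 = $45.7500
EOQ = √(2DS/H) = √(2 × 48,850 × 29 / 45.75)
    = √(61,930.05) ≈ 248.86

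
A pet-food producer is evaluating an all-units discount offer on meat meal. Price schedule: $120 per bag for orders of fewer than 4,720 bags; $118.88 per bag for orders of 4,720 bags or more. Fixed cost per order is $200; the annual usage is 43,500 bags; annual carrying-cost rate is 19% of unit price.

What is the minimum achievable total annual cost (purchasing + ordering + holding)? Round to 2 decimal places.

H₁ = 19%×$120 = $22.8000;  H₂ = 19%×$118.88 = $22.5872
EOQ₁ = √(2×43,500×200/22.8000) = 873.59  (< 4,720, feasible at tier 1)
EOQ₂ = √(2×43,500×200/22.5872) = 877.69  (< 4,720 → use Q = 4,720 at tier-2 price)
TC(tier 1 (EOQ₁), Q≈873.6) = $5,239,917.83
TC(tier 2, Q≈4,720.0) = $5,226,429.01
Minimum at tier 2: $5,226,429.01

$5,226,429.01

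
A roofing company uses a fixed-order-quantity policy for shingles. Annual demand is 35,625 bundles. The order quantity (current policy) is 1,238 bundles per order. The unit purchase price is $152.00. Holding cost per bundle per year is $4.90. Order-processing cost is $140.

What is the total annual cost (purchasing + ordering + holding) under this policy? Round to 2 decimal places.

$5,422,061.78

Annual ordering cost = (D/Q)·S = (35,625/1,238) × 140 = $4,028.68
Annual holding cost  = (Q/2)·H = (1,238/2) × 4.9 = $3,033.10
Purchase cost = D·C = 35,625 × 152 = $5,415,000.00
Total = $4,028.68 + $3,033.10 + $5,415,000.00 = $5,422,061.78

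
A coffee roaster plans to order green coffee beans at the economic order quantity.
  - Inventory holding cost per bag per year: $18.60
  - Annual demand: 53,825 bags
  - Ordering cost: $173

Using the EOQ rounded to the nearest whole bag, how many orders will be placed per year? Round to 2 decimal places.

53.77 orders per year

Q* = √(2·D·S / H) = √(2·53,825·173 / 18.6) = √1,001,260.8 ≈ 1,000.63 → Q = 1,001
N = D/Q = 53,825/1,001 ≈ 53.771 orders/yr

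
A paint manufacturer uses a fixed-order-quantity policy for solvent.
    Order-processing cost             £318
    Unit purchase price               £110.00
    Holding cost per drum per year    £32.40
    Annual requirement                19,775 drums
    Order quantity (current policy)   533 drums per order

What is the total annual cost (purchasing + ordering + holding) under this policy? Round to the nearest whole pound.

£2,195,683

Ordering: D/Q × S = 19,775/533 × £318 = £11,798.22
Holding:  Q/2 × H = 533/2 × £32.4 = £8,634.60
Purchase cost = D·C = 19,775 × 110 = £2,175,250.00
Total = £11,798.22 + £8,634.60 + £2,175,250.00 = £2,195,682.82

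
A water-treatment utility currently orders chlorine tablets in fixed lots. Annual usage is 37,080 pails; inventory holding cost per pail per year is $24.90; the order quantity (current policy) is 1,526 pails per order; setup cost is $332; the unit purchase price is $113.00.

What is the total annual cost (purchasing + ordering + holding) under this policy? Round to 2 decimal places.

Orders/yr = 37,080/1,526 = 24.299; ordering cost = 24.299 × $332 = $8,067.21
Average inventory = 1,526/2 = 763; holding cost = 763 × $24.9 = $18,998.70
Purchase cost = D·C = 37,080 × 113 = $4,190,040.00
Total = $8,067.21 + $18,998.70 + $4,190,040.00 = $4,217,105.91

$4,217,105.91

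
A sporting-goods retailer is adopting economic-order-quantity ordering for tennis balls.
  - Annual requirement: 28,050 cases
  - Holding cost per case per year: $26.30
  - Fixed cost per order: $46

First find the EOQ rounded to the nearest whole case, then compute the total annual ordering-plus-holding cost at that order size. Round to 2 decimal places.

Q* = √(2·D·S / H) = √(2·28,050·46 / 26.3) = √98,121.7 ≈ 313.24 → Q = 313 cases
Annual ordering cost = (D/Q)·S = (28,050/313) × 46 = $4,122.36
Annual holding cost  = (Q/2)·H = (313/2) × 26.3 = $4,115.95
Total = $4,122.36 + $4,115.95 = $8,238.31

$8,238.31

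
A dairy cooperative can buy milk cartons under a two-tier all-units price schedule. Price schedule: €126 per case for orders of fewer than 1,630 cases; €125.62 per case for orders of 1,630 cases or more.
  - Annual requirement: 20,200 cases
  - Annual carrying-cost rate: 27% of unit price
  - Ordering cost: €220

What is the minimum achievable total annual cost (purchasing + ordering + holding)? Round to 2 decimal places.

€2,562,588.78

H₁ = 27%×€126 = €34.0200;  H₂ = 27%×€125.62 = €33.9174
EOQ₁ = √(2×20,200×220/34.0200) = 511.13  (< 1,630, feasible at tier 1)
EOQ₂ = √(2×20,200×220/33.9174) = 511.91  (< 1,630 → use Q = 1,630 at tier-2 price)
TC(tier 1 (EOQ₁), Q≈511.1) = €2,562,588.78
TC(tier 2, Q≈1,630.0) = €2,567,893.06
Minimum at tier 1 (EOQ₁): €2,562,588.78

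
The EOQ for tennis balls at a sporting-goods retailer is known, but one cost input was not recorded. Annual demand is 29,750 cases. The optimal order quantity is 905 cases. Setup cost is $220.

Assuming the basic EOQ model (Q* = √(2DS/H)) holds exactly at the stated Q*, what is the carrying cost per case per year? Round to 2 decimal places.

$15.98

From Q* = √(2DS/H) ⇒ Q*² = 2DS/H.
H = 2DS / Q² = 2 × 29,750 × 220 / 905² = 15.9824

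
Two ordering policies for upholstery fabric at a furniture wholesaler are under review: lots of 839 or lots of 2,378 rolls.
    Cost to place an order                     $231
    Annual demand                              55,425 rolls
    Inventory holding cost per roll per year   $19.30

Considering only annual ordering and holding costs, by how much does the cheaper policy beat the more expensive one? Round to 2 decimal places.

For each Q, cost = (D/Q)·S + (Q/2)·H.
TC(839) = (55,425/839)×231 + (839/2)×19.3 = $23,356.39
TC(2,378) = (55,425/2,378)×231 + (2,378/2)×19.3 = $28,331.71
Cheaper: Q = 839.  Difference = $4,975.32

$4,975.32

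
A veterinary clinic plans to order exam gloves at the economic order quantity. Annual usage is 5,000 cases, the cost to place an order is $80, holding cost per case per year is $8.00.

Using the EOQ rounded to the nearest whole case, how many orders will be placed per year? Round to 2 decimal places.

Q* = √(2·D·S / H) = √(2·5,000·80 / 8) = √100,000.0 ≈ 316.23 → Q = 316
N = D/Q = 5,000/316 ≈ 15.823 orders/yr

15.82 orders per year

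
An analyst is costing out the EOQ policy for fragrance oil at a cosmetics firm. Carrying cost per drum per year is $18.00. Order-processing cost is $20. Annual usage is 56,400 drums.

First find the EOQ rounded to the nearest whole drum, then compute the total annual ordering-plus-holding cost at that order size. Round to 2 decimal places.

$6,372.44

EOQ = √(2DS/H) = √(2 × 56,400 × 20 / 18)
    = √(125,333.33) ≈ 354.02 → Q = 354 drums
Annual ordering cost = (D/Q)·S = (56,400/354) × 20 = $3,186.44
Annual holding cost  = (Q/2)·H = (354/2) × 18 = $3,186.00
Total = $3,186.44 + $3,186.00 = $6,372.44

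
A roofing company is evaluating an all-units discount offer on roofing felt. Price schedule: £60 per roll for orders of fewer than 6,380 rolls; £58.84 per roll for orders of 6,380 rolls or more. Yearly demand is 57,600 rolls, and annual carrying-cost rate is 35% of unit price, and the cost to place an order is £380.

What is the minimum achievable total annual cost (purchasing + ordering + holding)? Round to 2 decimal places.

H₁ = 35%×£60 = £21.0000;  H₂ = 35%×£58.84 = £20.5940
EOQ₁ = √(2×57,600×380/21.0000) = 1,443.80  (< 6,380, feasible at tier 1)
EOQ₂ = √(2×57,600×380/20.5940) = 1,457.97  (< 6,380 → use Q = 6,380 at tier-2 price)
TC(tier 1 (EOQ₁), Q≈1,443.8) = £3,486,319.89
TC(tier 2, Q≈6,380.0) = £3,458,309.58
Minimum at tier 2: £3,458,309.58

£3,458,309.58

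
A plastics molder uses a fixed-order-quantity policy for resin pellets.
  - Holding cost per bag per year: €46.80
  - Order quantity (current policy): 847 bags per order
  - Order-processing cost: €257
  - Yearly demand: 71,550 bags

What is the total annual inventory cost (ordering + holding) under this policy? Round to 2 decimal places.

€41,529.78

Orders/yr = 71,550/847 = 84.475; ordering cost = 84.475 × €257 = €21,709.98
Average inventory = 847/2 = 423.5; holding cost = 423.5 × €46.8 = €19,819.80
Total = €21,709.98 + €19,819.80 = €41,529.78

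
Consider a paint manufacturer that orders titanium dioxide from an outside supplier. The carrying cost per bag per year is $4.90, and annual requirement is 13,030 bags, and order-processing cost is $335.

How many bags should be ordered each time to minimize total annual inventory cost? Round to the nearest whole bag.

1,335 bags

2DS/H = 2·13,030·335/4.9 = 1,781,653.06
EOQ = √1,781,653.06 ≈ 1,334.79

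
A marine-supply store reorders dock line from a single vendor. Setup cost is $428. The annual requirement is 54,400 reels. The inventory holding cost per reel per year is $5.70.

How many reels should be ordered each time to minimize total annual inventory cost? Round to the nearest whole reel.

2,858 reels

Q* = √(2·D·S / H) = √(2·54,400·428 / 5.7) = √8,169,543.9 ≈ 2,858.24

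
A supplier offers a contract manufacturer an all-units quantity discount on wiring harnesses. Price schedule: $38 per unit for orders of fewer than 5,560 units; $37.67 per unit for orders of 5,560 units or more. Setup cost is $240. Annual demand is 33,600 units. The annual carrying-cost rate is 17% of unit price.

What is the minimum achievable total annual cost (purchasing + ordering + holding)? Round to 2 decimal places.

$1,284,965.20

H₁ = 17%×$38 = $6.4600;  H₂ = 17%×$37.67 = $6.4039
EOQ₁ = √(2×33,600×240/6.4600) = 1,580.06  (< 5,560, feasible at tier 1)
EOQ₂ = √(2×33,600×240/6.4039) = 1,586.97  (< 5,560 → use Q = 5,560 at tier-2 price)
TC(tier 1 (EOQ₁), Q≈1,580.1) = $1,287,007.20
TC(tier 2, Q≈5,560.0) = $1,284,965.20
Minimum at tier 2: $1,284,965.20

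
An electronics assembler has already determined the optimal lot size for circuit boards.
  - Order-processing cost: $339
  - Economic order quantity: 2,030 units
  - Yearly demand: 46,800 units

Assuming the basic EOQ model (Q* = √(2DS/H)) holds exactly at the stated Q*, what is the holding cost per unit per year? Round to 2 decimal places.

EOQ relation: Q² = 2DS/H, so rearrange for the unknown.
H = 2DS / Q² = 2 × 46,800 × 339 / 2,030² = 7.6999

$7.70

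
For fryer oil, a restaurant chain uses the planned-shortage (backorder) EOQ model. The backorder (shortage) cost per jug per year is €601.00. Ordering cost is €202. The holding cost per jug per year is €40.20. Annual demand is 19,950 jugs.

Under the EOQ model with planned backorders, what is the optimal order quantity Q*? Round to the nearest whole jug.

462 jugs

Q* = √(2DS/H) · √((H + b)/b)
   = √(2 × 19,950 × 202 / 40.2) · √((40.2 + 601) / 601)
   = 447.764 × 1.0329 ≈ 462.50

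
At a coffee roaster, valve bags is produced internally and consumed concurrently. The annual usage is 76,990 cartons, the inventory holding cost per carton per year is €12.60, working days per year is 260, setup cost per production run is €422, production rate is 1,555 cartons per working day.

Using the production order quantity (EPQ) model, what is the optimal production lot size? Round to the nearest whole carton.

Daily demand d = 76,990/260 = 296.115; p = 1555; 1 − d/p = 0.80957
EPQ = √(2DS / (H(1 − d/p)))
    = √(2 × 76,990 × 422 / (12.6 × 0.80957)) ≈ 2,523.92

2,524 cartons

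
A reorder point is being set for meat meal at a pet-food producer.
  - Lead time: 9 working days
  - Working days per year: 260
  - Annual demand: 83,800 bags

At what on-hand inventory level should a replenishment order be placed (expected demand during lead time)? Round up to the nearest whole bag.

2,901 bags

Daily demand d = 83,800 / 260 = 322.308 bags/day
Demand during lead time = 322.308 × 9 = 2,900.77
Reorder point = 2,900.77 → round up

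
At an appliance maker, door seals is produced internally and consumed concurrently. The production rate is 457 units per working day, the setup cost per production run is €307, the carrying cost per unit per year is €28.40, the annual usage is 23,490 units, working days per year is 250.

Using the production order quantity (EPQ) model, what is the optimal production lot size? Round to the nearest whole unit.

800 units

d = 23,490/250 = 93.9600 units/day;  effective holding cost H(1 − d/p) = 28.4·(1 − 93.9600/457) = 22.56091
Q* = √(2DS / H_eff) = √(2·23,490·307 / 22.56091) ≈ 799.55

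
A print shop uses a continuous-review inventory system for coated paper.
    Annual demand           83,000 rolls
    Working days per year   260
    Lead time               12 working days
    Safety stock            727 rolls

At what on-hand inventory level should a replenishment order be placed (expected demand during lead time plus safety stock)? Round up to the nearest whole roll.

4,558 rolls

Daily demand d = 83,000 / 260 = 319.231 rolls/day
Demand during lead time = 319.231 × 12 = 3,830.77
Reorder point = 3,830.77 + 727 = 4,557.77 → round up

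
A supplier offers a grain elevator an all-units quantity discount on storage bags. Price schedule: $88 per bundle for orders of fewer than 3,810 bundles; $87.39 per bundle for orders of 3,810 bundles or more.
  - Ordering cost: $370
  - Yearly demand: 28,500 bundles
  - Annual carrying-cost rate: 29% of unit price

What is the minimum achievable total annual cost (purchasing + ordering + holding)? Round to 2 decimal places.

$2,531,199.50

H₁ = 29%×$88 = $25.5200;  H₂ = 29%×$87.39 = $25.3431
EOQ₁ = √(2×28,500×370/25.5200) = 909.07  (< 3,810, feasible at tier 1)
EOQ₂ = √(2×28,500×370/25.3431) = 912.24  (< 3,810 → use Q = 3,810 at tier-2 price)
TC(tier 1 (EOQ₁), Q≈909.1) = $2,531,199.50
TC(tier 2, Q≈3,810.0) = $2,541,661.32
Minimum at tier 1 (EOQ₁): $2,531,199.50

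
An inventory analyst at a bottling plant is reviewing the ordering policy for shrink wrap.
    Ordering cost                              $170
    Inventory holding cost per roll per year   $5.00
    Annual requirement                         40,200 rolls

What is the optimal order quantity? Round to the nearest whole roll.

Q* = √(2·D·S / H) = √(2·40,200·170 / 5) = √2,733,600.0 ≈ 1,653.36

1,653 rolls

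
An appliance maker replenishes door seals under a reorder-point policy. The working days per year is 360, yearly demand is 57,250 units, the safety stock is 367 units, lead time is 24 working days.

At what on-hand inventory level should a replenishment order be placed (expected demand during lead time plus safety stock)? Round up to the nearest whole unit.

4,184 units

Daily demand d = 57,250 / 360 = 159.028 units/day
Demand during lead time = 159.028 × 24 = 3,816.67
Reorder point = 3,816.67 + 367 = 4,183.67 → round up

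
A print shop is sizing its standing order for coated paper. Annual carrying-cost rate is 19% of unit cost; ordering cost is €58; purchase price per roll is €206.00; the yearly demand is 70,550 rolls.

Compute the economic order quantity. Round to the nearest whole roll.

457 rolls

Holding cost per roll per year: H = 19% × €206 = €39.1400
Optimal lot size Q* = (2 × 70,550 × €58 / €39.14)^½ ≈ 457.26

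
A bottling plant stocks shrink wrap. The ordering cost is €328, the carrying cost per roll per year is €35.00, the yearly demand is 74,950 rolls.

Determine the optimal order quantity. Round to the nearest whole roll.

Optimal lot size Q* = (2 × 74,950 × €328 / €35)^½ ≈ 1,185.23

1,185 rolls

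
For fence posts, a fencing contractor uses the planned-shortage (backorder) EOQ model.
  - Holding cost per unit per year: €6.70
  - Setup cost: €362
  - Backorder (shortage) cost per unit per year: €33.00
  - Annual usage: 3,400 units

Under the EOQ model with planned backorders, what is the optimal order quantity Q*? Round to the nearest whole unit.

Q* = √(2DS/H) · √((H + b)/b)
   = √(2 × 3,400 × 362 / 6.7) · √((6.7 + 33) / 33)
   = 606.138 × 1.0968 ≈ 664.83

665 units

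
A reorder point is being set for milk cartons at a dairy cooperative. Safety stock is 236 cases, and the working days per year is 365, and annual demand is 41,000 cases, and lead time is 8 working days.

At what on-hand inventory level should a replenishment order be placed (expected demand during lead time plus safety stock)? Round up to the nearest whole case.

Daily demand d = 41,000 / 365 = 112.329 cases/day
Demand during lead time = 112.329 × 8 = 898.63
Reorder point = 898.63 + 236 = 1,134.63 → round up

1,135 cases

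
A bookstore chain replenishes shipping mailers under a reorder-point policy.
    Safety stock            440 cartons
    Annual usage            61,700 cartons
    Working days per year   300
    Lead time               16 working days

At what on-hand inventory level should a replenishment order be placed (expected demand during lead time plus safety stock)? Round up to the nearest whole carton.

3,731 cartons

Daily demand d = 61,700 / 300 = 205.667 cartons/day
Demand during lead time = 205.667 × 16 = 3,290.67
Reorder point = 3,290.67 + 440 = 3,730.67 → round up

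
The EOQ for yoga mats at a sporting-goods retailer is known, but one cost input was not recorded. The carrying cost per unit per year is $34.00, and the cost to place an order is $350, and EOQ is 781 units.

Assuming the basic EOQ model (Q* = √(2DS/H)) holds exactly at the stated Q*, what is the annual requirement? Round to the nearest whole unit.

29,627 units per year

EOQ relation: Q² = 2DS/H, so rearrange for the unknown.
D = Q²H / (2S) = 781² × 34 / (2 × 350) = 29,626.68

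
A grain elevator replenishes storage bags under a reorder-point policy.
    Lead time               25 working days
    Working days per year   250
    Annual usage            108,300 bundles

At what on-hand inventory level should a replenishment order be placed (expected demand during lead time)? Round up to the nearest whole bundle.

Daily demand d = 108,300 / 250 = 433.200 bundles/day
Demand during lead time = 433.200 × 25 = 10,830.00
Reorder point = 10,830.00 → round up

10,830 bundles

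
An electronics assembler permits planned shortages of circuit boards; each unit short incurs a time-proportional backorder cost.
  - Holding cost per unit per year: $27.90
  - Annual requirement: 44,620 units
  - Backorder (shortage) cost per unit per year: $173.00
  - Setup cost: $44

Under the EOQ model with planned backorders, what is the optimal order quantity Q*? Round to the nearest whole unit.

404 units

Basic EOQ = √(2·44,620·44/27.9) = 375.149
Backorder adjustment √((H+b)/b) = √((27.9+173)/173) = 1.0776
Q* = 375.149 × 1.0776 ≈ 404.27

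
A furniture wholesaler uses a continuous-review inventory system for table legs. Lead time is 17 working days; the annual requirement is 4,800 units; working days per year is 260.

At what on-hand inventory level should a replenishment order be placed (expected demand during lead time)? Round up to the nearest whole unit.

Daily demand d = 4,800 / 260 = 18.462 units/day
Demand during lead time = 18.462 × 17 = 313.85
Reorder point = 313.85 → round up

314 units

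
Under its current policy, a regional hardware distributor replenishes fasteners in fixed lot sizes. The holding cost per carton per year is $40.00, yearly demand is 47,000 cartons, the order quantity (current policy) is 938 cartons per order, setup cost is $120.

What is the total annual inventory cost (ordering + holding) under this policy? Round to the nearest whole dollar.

Orders/yr = 47,000/938 = 50.107; ordering cost = 50.107 × $120 = $6,012.79
Average inventory = 938/2 = 469; holding cost = 469 × $40 = $18,760.00
Total = $6,012.79 + $18,760.00 = $24,772.79

$24,773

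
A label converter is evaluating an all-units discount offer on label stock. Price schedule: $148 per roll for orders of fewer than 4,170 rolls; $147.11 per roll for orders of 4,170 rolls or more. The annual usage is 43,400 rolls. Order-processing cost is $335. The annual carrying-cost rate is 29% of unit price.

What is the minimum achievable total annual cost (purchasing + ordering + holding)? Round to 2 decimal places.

H₁ = 29%×$148 = $42.9200;  H₂ = 29%×$147.11 = $42.6619
EOQ₁ = √(2×43,400×335/42.9200) = 823.10  (< 4,170, feasible at tier 1)
EOQ₂ = √(2×43,400×335/42.6619) = 825.59  (< 4,170 → use Q = 4,170 at tier-2 price)
TC(tier 1 (EOQ₁), Q≈823.1) = $6,458,527.44
TC(tier 2, Q≈4,170.0) = $6,477,010.63
Minimum at tier 1 (EOQ₁): $6,458,527.44

$6,458,527.44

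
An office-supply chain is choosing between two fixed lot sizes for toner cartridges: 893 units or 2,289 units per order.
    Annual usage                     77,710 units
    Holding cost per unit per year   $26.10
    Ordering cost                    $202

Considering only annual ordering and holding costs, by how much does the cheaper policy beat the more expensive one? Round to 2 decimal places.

$7,497.27

For each Q, cost = (D/Q)·S + (Q/2)·H.
TC(893) = (77,710/893)×202 + (893/2)×26.1 = $29,231.95
TC(2,289) = (77,710/2,289)×202 + (2,289/2)×26.1 = $36,729.21
|ΔTC| = |$29,231.95 − $36,729.21| = $7,497.27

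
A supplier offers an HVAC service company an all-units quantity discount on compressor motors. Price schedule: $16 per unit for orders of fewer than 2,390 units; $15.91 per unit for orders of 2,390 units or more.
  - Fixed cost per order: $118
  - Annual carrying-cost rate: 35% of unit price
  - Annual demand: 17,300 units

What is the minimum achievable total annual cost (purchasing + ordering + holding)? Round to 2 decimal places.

H₁ = 35%×$16 = $5.6000;  H₂ = 35%×$15.91 = $5.5685
EOQ₁ = √(2×17,300×118/5.6000) = 853.86  (< 2,390, feasible at tier 1)
EOQ₂ = √(2×17,300×118/5.5685) = 856.27  (< 2,390 → use Q = 2,390 at tier-2 price)
TC(tier 1 (EOQ₁), Q≈853.9) = $281,581.60
TC(tier 2, Q≈2,390.0) = $282,751.50
Minimum at tier 1 (EOQ₁): $281,581.60

$281,581.60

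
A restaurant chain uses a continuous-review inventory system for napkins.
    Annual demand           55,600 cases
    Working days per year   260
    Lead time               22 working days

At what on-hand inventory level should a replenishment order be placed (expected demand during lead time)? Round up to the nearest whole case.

Daily demand d = 55,600 / 260 = 213.846 cases/day
Demand during lead time = 213.846 × 22 = 4,704.62
Reorder point = 4,704.62 → round up

4,705 cases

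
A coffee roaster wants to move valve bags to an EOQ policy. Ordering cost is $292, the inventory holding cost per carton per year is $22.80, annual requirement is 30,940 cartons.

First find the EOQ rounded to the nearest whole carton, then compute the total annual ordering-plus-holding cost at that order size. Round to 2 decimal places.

EOQ = √(2DS/H) = √(2 × 30,940 × 292 / 22.8)
    = √(792,498.25) ≈ 890.22 → Q = 890 cartons
Annual ordering cost = (D/Q)·S = (30,940/890) × 292 = $10,151.10
Annual holding cost  = (Q/2)·H = (890/2) × 22.8 = $10,146.00
Total = $10,151.10 + $10,146.00 = $20,297.10

$20,297.10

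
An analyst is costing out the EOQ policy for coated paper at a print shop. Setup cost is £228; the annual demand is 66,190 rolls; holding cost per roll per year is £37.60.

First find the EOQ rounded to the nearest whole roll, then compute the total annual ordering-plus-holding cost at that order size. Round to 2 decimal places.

2DS/H = 2·66,190·228/37.6 = 802,729.79
EOQ = √802,729.79 ≈ 895.95 → Q = 896 rolls
Orders/yr = 66,190/896 = 73.873; ordering cost = 73.873 × £228 = £16,842.99
Average inventory = 896/2 = 448; holding cost = 448 × £37.6 = £16,844.80
Total = £16,842.99 + £16,844.80 = £33,687.79

£33,687.79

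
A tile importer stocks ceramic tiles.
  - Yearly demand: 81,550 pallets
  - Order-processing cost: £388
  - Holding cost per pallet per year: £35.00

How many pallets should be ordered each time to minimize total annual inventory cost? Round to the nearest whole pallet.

EOQ = √(2DS/H) = √(2 × 81,550 × 388 / 35)
    = √(1,808,080.00) ≈ 1,344.65

1,345 pallets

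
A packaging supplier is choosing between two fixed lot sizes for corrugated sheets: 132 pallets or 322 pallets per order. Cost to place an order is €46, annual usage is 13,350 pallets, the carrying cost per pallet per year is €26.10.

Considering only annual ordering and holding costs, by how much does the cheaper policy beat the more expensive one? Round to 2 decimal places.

For each Q, cost = (D/Q)·S + (Q/2)·H.
TC(132) = (13,350/132)×46 + (132/2)×26.1 = €6,374.87
TC(322) = (13,350/322)×46 + (322/2)×26.1 = €6,109.24
|ΔTC| = |€6,374.87 − €6,109.24| = €265.63

€265.63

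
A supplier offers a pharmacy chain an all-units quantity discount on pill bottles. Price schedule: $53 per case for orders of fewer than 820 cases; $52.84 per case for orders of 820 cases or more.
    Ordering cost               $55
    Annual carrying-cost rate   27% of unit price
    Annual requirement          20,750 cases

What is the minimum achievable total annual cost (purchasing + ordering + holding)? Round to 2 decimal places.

H₁ = 27%×$53 = $14.3100;  H₂ = 27%×$52.84 = $14.2668
EOQ₁ = √(2×20,750×55/14.3100) = 399.38  (< 820, feasible at tier 1)
EOQ₂ = √(2×20,750×55/14.2668) = 399.98  (< 820 → use Q = 820 at tier-2 price)
TC(tier 1 (EOQ₁), Q≈399.4) = $1,105,465.12
TC(tier 2, Q≈820.0) = $1,103,671.16
Minimum at tier 2: $1,103,671.16

$1,103,671.16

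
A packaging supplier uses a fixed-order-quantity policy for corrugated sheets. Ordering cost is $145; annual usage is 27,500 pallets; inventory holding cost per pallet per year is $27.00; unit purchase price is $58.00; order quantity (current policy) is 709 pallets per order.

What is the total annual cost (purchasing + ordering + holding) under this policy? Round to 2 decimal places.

Ordering: D/Q × S = 27,500/709 × $145 = $5,624.12
Holding:  Q/2 × H = 709/2 × $27 = $9,571.50
Purchase cost = D·C = 27,500 × 58 = $1,595,000.00
Total = $5,624.12 + $9,571.50 + $1,595,000.00 = $1,610,195.62

$1,610,195.62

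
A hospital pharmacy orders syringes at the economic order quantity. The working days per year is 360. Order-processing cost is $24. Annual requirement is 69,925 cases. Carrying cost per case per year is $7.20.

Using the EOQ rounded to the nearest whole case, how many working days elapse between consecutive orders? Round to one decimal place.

Q* = √(2·D·S / H) = √(2·69,925·24 / 7.2) = √466,166.7 ≈ 682.76 → Q = 683 cases
Cycle time = (working days × Q)/D = (360 × 683) / 69,925 = 3.516 days

3.5 days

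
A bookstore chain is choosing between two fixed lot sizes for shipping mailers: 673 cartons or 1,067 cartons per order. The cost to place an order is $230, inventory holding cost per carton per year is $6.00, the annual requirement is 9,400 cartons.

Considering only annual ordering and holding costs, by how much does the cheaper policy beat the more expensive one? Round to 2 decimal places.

Annual cost at Q: ordering D·S/Q plus holding Q·H/2.
TC(673) = (9,400/673)×230 + (673/2)×6 = $5,231.48
TC(1,067) = (9,400/1,067)×230 + (1,067/2)×6 = $5,227.24
Lots of 1,067 are cheaper by $4.24.

$4.24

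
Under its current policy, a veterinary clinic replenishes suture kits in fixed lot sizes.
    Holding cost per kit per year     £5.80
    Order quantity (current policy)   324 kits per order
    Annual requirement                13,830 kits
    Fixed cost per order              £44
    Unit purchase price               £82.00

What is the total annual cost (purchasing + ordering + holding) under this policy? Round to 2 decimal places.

Orders/yr = 13,830/324 = 42.685; ordering cost = 42.685 × £44 = £1,878.15
Average inventory = 324/2 = 162; holding cost = 162 × £5.8 = £939.60
Purchase cost = D·C = 13,830 × 82 = £1,134,060.00
Total = £1,878.15 + £939.60 + £1,134,060.00 = £1,136,877.75

£1,136,877.75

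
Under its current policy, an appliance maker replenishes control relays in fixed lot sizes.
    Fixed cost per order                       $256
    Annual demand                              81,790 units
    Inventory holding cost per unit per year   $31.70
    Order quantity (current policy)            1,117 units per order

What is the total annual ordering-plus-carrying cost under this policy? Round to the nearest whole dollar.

Orders/yr = 81,790/1,117 = 73.223; ordering cost = 73.223 × $256 = $18,745.07
Average inventory = 1,117/2 = 558.5; holding cost = 558.5 × $31.7 = $17,704.45
Total = $18,745.07 + $17,704.45 = $36,449.52

$36,450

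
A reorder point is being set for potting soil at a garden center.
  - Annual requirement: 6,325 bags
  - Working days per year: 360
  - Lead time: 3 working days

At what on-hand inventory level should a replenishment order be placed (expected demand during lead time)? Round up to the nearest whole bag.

Daily demand d = 6,325 / 360 = 17.569 bags/day
Demand during lead time = 17.569 × 3 = 52.71
Reorder point = 52.71 → round up

53 bags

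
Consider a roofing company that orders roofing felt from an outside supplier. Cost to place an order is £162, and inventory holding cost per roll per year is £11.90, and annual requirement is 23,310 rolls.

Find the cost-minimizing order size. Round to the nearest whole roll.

797 rolls

EOQ = √(2DS/H) = √(2 × 23,310 × 162 / 11.9)
    = √(634,658.82) ≈ 796.65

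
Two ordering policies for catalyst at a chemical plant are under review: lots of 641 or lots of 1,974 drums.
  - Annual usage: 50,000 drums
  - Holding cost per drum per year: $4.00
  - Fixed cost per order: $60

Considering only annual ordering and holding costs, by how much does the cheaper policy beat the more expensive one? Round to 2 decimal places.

$494.43

Annual cost at Q: ordering D·S/Q plus holding Q·H/2.
TC(641) = (50,000/641)×60 + (641/2)×4 = $5,962.19
TC(1,974) = (50,000/1,974)×60 + (1,974/2)×4 = $5,467.76
Cheaper: Q = 1,974.  Difference = $494.43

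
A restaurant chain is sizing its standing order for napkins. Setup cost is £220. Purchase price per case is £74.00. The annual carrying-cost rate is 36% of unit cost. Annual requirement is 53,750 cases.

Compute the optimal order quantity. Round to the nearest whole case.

Holding cost per case per year: H = 36% × £74 = £26.6400
2DS/H = 2·53,750·220/26.64 = 887,762.76
EOQ = √887,762.76 ≈ 942.21

942 cases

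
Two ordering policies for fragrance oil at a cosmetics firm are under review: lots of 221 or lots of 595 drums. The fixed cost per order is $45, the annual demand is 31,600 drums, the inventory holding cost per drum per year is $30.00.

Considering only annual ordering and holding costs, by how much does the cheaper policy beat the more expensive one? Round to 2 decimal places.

Annual cost at Q: ordering D·S/Q plus holding Q·H/2.
TC(221) = (31,600/221)×45 + (221/2)×30 = $9,749.39
TC(595) = (31,600/595)×45 + (595/2)×30 = $11,314.92
Cheaper: Q = 221.  Difference = $1,565.53

$1,565.53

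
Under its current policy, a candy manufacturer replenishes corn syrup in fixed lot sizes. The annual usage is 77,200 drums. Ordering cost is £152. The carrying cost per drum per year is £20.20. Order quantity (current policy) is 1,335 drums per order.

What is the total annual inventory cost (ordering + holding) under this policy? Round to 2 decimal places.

£22,273.31

Ordering: D/Q × S = 77,200/1,335 × £152 = £8,789.81
Holding:  Q/2 × H = 1,335/2 × £20.2 = £13,483.50
Total = £8,789.81 + £13,483.50 = £22,273.31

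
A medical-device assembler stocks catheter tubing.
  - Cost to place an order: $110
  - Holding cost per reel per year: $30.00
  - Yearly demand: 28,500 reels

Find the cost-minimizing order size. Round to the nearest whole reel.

457 reels

2DS/H = 2·28,500·110/30 = 209,000.00
EOQ = √209,000.00 ≈ 457.17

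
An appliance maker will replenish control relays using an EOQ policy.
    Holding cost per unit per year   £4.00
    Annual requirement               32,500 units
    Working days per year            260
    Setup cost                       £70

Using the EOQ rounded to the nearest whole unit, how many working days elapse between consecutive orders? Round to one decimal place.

Optimal lot size Q* = (2 × 32,500 × £70 / £4)^½ ≈ 1,066.54 → Q = 1,067 units
T = Q/D × 260 days = 1,067/32,500 × 260 = 8.536 days

8.5 days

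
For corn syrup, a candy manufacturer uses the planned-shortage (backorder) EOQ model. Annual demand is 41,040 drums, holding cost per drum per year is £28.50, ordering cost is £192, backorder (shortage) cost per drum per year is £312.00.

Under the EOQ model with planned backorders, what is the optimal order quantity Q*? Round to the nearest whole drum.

Basic EOQ = √(2·41,040·192/28.5) = 743.613
Backorder adjustment √((H+b)/b) = √((28.5+312)/312) = 1.0447
Q* = 743.613 × 1.0447 ≈ 776.83

777 drums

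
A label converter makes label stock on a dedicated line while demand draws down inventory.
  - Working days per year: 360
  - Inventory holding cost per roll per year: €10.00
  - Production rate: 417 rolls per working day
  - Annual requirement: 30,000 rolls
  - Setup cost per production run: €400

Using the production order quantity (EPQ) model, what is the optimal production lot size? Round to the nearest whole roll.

1,732 rolls

d = 30,000/360 = 83.3333 rolls/day;  effective holding cost H(1 − d/p) = 10·(1 − 83.3333/417) = 8.00160
Q* = √(2DS / H_eff) = √(2·30,000·400 / 8.00160) ≈ 1,731.88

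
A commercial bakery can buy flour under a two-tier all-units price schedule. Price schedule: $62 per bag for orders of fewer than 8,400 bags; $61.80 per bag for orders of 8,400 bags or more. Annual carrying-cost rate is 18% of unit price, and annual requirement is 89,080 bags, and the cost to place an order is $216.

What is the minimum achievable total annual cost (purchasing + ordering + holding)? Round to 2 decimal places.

H₁ = 18%×$62 = $11.1600;  H₂ = 18%×$61.80 = $11.1240
EOQ₁ = √(2×89,080×216/11.1600) = 1,856.95  (< 8,400, feasible at tier 1)
EOQ₂ = √(2×89,080×216/11.1240) = 1,859.95  (< 8,400 → use Q = 8,400 at tier-2 price)
TC(tier 1 (EOQ₁), Q≈1,856.9) = $5,543,683.55
TC(tier 2, Q≈8,400.0) = $5,554,155.43
Minimum at tier 1 (EOQ₁): $5,543,683.55

$5,543,683.55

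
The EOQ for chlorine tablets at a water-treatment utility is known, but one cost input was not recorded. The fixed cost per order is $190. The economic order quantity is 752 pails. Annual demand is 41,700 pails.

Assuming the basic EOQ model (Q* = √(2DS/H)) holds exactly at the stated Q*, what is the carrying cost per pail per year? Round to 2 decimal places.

From Q* = √(2DS/H) ⇒ Q*² = 2DS/H.
H = 2DS / Q² = 2 × 41,700 × 190 / 752² = 28.0210

$28.02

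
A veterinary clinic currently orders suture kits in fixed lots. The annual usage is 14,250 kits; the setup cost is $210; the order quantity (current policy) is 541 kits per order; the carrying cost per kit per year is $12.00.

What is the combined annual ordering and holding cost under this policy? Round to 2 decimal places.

$8,777.42

Ordering: D/Q × S = 14,250/541 × $210 = $5,531.42
Holding:  Q/2 × H = 541/2 × $12 = $3,246.00
Total = $5,531.42 + $3,246.00 = $8,777.42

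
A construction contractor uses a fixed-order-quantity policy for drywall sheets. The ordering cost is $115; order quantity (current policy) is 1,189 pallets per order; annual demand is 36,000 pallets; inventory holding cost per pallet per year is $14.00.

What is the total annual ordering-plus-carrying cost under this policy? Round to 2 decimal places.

$11,804.92

Annual ordering cost = (D/Q)·S = (36,000/1,189) × 115 = $3,481.92
Annual holding cost  = (Q/2)·H = (1,189/2) × 14 = $8,323.00
Total = $3,481.92 + $8,323.00 = $11,804.92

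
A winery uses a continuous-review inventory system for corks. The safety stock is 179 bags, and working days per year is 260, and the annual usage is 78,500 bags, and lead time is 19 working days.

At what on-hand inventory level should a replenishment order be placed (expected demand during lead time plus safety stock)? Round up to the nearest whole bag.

5,916 bags

Daily demand d = 78,500 / 260 = 301.923 bags/day
Demand during lead time = 301.923 × 19 = 5,736.54
Reorder point = 5,736.54 + 179 = 5,915.54 → round up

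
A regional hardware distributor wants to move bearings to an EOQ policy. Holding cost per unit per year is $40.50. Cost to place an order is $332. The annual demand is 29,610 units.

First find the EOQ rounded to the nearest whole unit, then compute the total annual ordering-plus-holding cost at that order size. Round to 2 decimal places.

$28,218.30

2DS/H = 2·29,610·332/40.5 = 485,457.78
EOQ = √485,457.78 ≈ 696.75 → Q = 697 units
Annual ordering cost = (D/Q)·S = (29,610/697) × 332 = $14,104.05
Annual holding cost  = (Q/2)·H = (697/2) × 40.5 = $14,114.25
Total = $14,104.05 + $14,114.25 = $28,218.30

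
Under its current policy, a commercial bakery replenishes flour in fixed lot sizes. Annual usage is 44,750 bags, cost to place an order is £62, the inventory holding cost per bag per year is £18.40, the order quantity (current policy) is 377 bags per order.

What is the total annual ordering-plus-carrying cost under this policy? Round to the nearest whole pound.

£10,828

Annual ordering cost = (D/Q)·S = (44,750/377) × 62 = £7,359.42
Annual holding cost  = (Q/2)·H = (377/2) × 18.4 = £3,468.40
Total = £7,359.42 + £3,468.40 = £10,827.82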